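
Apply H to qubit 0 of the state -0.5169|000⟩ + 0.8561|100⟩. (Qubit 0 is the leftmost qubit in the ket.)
0.2399|000⟩ - 0.9709|100⟩

H on qubit 0 mixes each pair of kets that differ only in qubit 0: amplitudes (a, b) of (|…0…⟩, |…1…⟩) become ((a + b)/√2, (a − b)/√2). Kets absent from the input have amplitude 0.
(|000⟩, |100⟩): (a, b) = (-0.5169, 0.8561) → (0.2399, -0.9709)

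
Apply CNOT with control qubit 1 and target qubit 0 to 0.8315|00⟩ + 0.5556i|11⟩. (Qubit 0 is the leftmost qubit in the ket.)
0.8315|00⟩ + 0.5556i|01⟩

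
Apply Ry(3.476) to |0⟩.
-0.1664|0⟩ + 0.9861|1⟩

Ry(3.476) = [[cos(θ/2), −sin(θ/2)], [sin(θ/2), cos(θ/2)]]; θ = 3.476, cos(θ/2) ≈ -0.166426, sin(θ/2) ≈ 0.986054.
With a = amp(|0⟩) = 1 and b = amp(|1⟩) = 0:
new amp(|0⟩) = (-0.166426)·a + (-0.986054)·b = -0.1664
new amp(|1⟩) = (0.986054)·a + (-0.166426)·b = 0.9861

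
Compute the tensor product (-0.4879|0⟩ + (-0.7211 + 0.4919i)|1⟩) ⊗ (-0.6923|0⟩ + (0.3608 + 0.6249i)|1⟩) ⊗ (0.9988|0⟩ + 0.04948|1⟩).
0.3374|000⟩ + 0.01671|001⟩ + (-0.1758 - 0.3045i)|010⟩ + (-0.00871 - 0.01509i)|011⟩ + (0.4986 - 0.3401i)|100⟩ + (0.0247 - 0.01685i)|101⟩ + (-0.5669 - 0.2728i)|110⟩ + (-0.02808 - 0.01351i)|111⟩

amp(|b₁b₂…⟩) = product of the factor amplitudes for bits b₁, b₂, …; only kets whose every factor amplitude is nonzero survive.
|000⟩: (-0.4879)(-0.6923)(0.9988) = 0.3374
|001⟩: (-0.4879)(-0.6923)(0.04948) = 0.01671
|010⟩: (-0.4879)(0.3608 + 0.6249i)(0.9988) = (-0.1758 - 0.3045i)
|011⟩: (-0.4879)(0.3608 + 0.6249i)(0.04948) = (-0.00871 - 0.01509i)
|100⟩: (-0.7211 + 0.4919i)(-0.6923)(0.9988) = (0.4986 - 0.3401i)
|101⟩: (-0.7211 + 0.4919i)(-0.6923)(0.04948) = (0.0247 - 0.01685i)
|110⟩: (-0.7211 + 0.4919i)(0.3608 + 0.6249i)(0.9988) = (-0.5669 - 0.2728i)
|111⟩: (-0.7211 + 0.4919i)(0.3608 + 0.6249i)(0.04948) = (-0.02808 - 0.01351i)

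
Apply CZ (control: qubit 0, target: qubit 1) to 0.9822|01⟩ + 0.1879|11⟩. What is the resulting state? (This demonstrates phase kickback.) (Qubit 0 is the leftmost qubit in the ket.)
0.9822|01⟩ - 0.1879|11⟩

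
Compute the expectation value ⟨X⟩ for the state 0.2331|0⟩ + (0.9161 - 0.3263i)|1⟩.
0.4271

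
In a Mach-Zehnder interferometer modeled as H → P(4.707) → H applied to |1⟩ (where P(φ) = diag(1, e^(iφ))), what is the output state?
(0.5027 + 0.5i)|0⟩ + (0.4973 - 0.5i)|1⟩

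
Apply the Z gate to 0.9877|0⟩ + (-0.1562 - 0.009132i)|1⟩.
0.9877|0⟩ + (0.1562 + 0.009132i)|1⟩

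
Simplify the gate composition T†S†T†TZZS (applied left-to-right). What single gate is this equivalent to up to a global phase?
T†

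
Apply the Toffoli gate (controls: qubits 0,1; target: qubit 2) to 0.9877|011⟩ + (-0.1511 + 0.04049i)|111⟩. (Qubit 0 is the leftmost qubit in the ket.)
0.9877|011⟩ + (-0.1511 + 0.04049i)|110⟩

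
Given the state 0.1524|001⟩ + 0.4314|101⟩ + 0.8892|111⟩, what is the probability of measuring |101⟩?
0.1861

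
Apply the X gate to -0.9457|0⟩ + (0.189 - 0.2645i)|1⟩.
(0.189 - 0.2645i)|0⟩ - 0.9457|1⟩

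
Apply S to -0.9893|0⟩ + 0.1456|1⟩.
-0.9893|0⟩ + 0.1456i|1⟩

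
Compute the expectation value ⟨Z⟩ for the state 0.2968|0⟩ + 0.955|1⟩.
-0.8239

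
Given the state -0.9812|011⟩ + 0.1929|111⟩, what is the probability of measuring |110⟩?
0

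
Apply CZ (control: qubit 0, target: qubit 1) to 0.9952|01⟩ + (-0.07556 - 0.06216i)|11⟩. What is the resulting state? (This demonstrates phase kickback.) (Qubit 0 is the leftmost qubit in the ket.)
0.9952|01⟩ + (0.07556 + 0.06216i)|11⟩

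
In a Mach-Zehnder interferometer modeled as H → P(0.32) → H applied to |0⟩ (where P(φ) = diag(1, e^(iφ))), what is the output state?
(0.9746 + 0.1573i)|0⟩ + (0.02538 - 0.1573i)|1⟩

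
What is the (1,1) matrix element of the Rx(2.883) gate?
0.1289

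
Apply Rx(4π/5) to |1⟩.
-0.9511i|0⟩ + 0.309|1⟩

Rx(4π/5) = [[cos(θ/2), −i·sin(θ/2)], [−i·sin(θ/2), cos(θ/2)]]; θ = 4π/5, cos(θ/2) ≈ 0.309017, sin(θ/2) ≈ 0.951057.
With a = amp(|0⟩) = 0 and b = amp(|1⟩) = 1:
new amp(|0⟩) = (0.309017)·a + (-0.951057i)·b = -0.9511i
new amp(|1⟩) = (-0.951057i)·a + (0.309017)·b = 0.309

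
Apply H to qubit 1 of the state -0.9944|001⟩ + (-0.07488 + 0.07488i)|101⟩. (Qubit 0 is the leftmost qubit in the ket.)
-0.7031|001⟩ - 0.7031|011⟩ + (-0.05295 + 0.05295i)|101⟩ + (-0.05295 + 0.05295i)|111⟩

H on qubit 1 mixes each pair of kets that differ only in qubit 1: amplitudes (a, b) of (|…0…⟩, |…1…⟩) become ((a + b)/√2, (a − b)/√2). Kets absent from the input have amplitude 0.
(|001⟩, |011⟩): (a, b) = (-0.9944, 0) → (-0.7031, -0.7031)
(|101⟩, |111⟩): (a, b) = ((-0.07488 + 0.07488i), 0) → ((-0.05295 + 0.05295i), (-0.05295 + 0.05295i))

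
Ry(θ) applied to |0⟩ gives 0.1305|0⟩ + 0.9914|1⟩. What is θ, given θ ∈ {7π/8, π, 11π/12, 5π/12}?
11π/12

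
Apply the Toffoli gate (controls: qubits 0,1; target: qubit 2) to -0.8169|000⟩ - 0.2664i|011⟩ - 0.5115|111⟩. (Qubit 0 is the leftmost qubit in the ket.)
-0.8169|000⟩ - 0.2664i|011⟩ - 0.5115|110⟩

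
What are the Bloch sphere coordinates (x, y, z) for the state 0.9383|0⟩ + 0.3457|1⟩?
(0.6487, 0, 0.7609)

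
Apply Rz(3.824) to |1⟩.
(-0.3346 + 0.9424i)|1⟩

Rz(3.824) = [[e^(−iθ/2), 0], [0, e^(iθ/2)]] with e^(±iθ/2) = cos(θ/2) ± i·sin(θ/2); θ = 3.824, cos(θ/2) ≈ -0.334622, sin(θ/2) ≈ 0.942353.
With a = amp(|0⟩) = 0 and b = amp(|1⟩) = 1:
new amp(|0⟩) = (-0.334622 - 0.942353i)·a = 0
new amp(|1⟩) = (-0.334622 + 0.942353i)·b = (-0.3346 + 0.9424i)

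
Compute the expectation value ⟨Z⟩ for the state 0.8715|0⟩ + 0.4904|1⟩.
0.519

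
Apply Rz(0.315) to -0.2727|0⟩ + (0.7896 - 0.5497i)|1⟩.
(-0.2693 + 0.04277i)|0⟩ + (0.866 - 0.419i)|1⟩

Rz(0.315) = [[e^(−iθ/2), 0], [0, e^(iθ/2)]] with e^(±iθ/2) = cos(θ/2) ± i·sin(θ/2); θ = 0.315, cos(θ/2) ≈ 0.987622, sin(θ/2) ≈ 0.15685.
With a = amp(|0⟩) = -0.2727 and b = amp(|1⟩) = (0.7896 - 0.5497i):
new amp(|0⟩) = (0.987622 - 0.15685i)·a = (-0.2693 + 0.04277i)
new amp(|1⟩) = (0.987622 + 0.15685i)·b = (0.866 - 0.419i)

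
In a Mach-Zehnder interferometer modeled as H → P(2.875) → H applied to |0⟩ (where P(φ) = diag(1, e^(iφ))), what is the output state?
(0.01766 + 0.1317i)|0⟩ + (0.9823 - 0.1317i)|1⟩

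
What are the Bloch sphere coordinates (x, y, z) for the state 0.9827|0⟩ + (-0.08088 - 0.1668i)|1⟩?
(-0.159, -0.3278, 0.9313)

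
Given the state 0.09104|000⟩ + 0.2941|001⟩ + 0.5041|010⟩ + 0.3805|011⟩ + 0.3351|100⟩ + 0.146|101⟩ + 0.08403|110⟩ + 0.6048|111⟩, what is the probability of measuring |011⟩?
0.1448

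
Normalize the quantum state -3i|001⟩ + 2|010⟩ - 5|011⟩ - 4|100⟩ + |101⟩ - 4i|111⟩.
-0.356i|001⟩ + 0.2374|010⟩ - 0.5934|011⟩ - 0.4747|100⟩ + 0.1187|101⟩ - 0.4747i|111⟩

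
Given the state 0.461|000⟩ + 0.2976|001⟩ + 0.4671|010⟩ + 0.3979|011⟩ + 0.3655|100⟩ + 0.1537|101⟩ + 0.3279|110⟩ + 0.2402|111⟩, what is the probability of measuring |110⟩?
0.1075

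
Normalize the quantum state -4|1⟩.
-|1⟩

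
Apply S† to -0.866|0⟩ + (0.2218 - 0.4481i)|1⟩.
-0.866|0⟩ + (-0.4481 - 0.2218i)|1⟩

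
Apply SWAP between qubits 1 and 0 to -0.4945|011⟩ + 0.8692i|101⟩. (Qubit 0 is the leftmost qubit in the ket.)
0.8692i|011⟩ - 0.4945|101⟩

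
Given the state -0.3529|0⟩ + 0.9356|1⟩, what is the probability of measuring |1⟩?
0.8753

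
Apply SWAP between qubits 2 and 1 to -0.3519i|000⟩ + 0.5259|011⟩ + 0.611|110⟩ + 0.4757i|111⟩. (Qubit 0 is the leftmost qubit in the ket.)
-0.3519i|000⟩ + 0.5259|011⟩ + 0.611|101⟩ + 0.4757i|111⟩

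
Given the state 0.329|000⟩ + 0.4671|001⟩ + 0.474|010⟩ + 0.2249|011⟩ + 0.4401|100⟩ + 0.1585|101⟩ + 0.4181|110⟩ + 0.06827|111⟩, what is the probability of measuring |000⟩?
0.1082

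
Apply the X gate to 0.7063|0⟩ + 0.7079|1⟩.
0.7079|0⟩ + 0.7063|1⟩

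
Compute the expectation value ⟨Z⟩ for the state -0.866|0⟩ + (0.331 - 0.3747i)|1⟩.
0.5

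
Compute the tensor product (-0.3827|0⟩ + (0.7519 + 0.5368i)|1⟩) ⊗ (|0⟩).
-0.3827|00⟩ + (0.7519 + 0.5368i)|10⟩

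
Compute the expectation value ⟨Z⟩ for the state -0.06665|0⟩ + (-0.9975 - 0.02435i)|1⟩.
-0.9912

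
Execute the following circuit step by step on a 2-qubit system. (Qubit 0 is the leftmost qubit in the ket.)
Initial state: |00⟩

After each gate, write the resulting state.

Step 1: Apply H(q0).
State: 1/√2|00⟩ + 1/√2|10⟩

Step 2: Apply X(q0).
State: 1/√2|00⟩ + 1/√2|10⟩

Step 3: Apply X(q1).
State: 1/√2|01⟩ + 1/√2|11⟩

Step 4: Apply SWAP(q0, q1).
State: 1/√2|10⟩ + 1/√2|11⟩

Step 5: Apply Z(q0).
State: -1/√2|10⟩ - 1/√2|11⟩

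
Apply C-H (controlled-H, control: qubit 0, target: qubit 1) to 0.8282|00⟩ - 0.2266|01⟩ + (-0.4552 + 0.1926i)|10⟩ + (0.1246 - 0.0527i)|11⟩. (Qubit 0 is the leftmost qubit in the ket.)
0.8282|00⟩ - 0.2266|01⟩ + (-0.2338 + 0.09892i)|10⟩ + (-0.41 + 0.1735i)|11⟩

C-H leaves the control-|0⟩ kets |00⟩, |01⟩ unchanged and applies H to qubit 1 on the control-|1⟩ pair (|10⟩, |11⟩).
H = [[1/√2, 1/√2], [1/√2, -1/√2]].
With a = amp(|10⟩) = (-0.4552 + 0.1926i) and b = amp(|11⟩) = (0.1246 - 0.0527i):
new amp(|10⟩) = (1/√2)·a + (1/√2)·b = (-0.2338 + 0.09892i)
new amp(|11⟩) = (1/√2)·a + (-1/√2)·b = (-0.41 + 0.1735i)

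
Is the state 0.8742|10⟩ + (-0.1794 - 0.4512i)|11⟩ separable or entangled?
Separable

Writing the state as a|00⟩ + b|01⟩ + c|10⟩ + d|11⟩, it is a product state iff ad − bc = 0.
Here (a, b, c, d) = (0, 0, 0.8742, (-0.1794 - 0.4512i)): ad − bc = (0)(-0.1794 - 0.4512i) − (0)(0.8742) = 0, so the state is separable.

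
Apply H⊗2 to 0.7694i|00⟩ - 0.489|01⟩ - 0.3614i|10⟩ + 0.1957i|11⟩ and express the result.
(-0.2445 + 0.3019i)|00⟩ + (0.2445 + 0.1062i)|01⟩ + (-0.2445 + 0.4676i)|10⟩ + (0.2445 + 0.6633i)|11⟩

H⊗2 gives amp(|y⟩) = (1/2) Σ_x (−1)^(x·y) amp(|x⟩), where x·y is the number of positions in which both x and y have a 1.
|00⟩: (0.7694i - 0.489 - 0.3614i + 0.1957i)/2 = (-0.2445 + 0.3019i)
|01⟩: (0.7694i + 0.489 - 0.3614i - 0.1957i)/2 = (0.2445 + 0.1062i)
|10⟩: (0.7694i - 0.489 + 0.3614i - 0.1957i)/2 = (-0.2445 + 0.4676i)
|11⟩: (0.7694i + 0.489 + 0.3614i + 0.1957i)/2 = (0.2445 + 0.6633i)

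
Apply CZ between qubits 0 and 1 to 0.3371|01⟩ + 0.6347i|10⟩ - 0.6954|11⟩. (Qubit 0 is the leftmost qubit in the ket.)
0.3371|01⟩ + 0.6347i|10⟩ + 0.6954|11⟩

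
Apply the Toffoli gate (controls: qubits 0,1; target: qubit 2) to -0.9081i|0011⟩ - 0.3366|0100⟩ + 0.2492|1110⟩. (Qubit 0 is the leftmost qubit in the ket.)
-0.9081i|0011⟩ - 0.3366|0100⟩ + 0.2492|1100⟩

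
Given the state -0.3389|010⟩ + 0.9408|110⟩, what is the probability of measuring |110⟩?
0.8851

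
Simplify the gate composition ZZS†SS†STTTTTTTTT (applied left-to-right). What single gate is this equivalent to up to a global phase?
T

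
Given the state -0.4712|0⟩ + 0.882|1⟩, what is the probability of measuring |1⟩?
0.7779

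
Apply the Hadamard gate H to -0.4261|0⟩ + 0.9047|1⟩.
0.3384|0⟩ - 0.941|1⟩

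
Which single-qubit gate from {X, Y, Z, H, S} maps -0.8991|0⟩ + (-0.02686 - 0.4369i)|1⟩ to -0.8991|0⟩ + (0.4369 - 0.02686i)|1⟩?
S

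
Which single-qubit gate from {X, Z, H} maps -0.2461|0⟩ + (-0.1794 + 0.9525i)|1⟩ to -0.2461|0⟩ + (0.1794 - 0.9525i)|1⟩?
Z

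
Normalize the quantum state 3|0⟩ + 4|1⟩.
0.6|0⟩ + 0.8|1⟩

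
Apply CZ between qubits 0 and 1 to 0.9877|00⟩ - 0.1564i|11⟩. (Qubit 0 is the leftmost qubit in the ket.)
0.9877|00⟩ + 0.1564i|11⟩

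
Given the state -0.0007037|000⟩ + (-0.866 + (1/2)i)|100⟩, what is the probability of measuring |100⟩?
1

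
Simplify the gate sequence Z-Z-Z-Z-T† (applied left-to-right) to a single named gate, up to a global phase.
T†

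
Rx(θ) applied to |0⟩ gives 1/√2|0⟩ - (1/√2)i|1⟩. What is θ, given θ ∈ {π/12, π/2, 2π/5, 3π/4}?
π/2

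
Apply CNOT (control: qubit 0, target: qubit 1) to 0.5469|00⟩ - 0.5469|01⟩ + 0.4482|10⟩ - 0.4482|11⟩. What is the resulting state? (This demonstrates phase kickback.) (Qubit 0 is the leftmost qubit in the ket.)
0.5469|00⟩ - 0.5469|01⟩ - 0.4482|10⟩ + 0.4482|11⟩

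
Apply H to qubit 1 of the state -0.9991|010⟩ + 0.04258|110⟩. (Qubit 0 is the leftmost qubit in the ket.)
-0.7065|000⟩ + 0.7065|010⟩ + 0.03011|100⟩ - 0.03011|110⟩

H on qubit 1 mixes each pair of kets that differ only in qubit 1: amplitudes (a, b) of (|…0…⟩, |…1…⟩) become ((a + b)/√2, (a − b)/√2). Kets absent from the input have amplitude 0.
(|000⟩, |010⟩): (a, b) = (0, -0.9991) → (-0.7065, 0.7065)
(|100⟩, |110⟩): (a, b) = (0, 0.04258) → (0.03011, -0.03011)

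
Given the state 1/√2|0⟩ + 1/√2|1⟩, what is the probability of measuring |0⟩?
1/2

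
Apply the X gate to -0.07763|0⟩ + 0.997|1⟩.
0.997|0⟩ - 0.07763|1⟩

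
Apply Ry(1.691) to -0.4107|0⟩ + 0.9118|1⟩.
-0.9547|0⟩ + 0.2975|1⟩

Ry(1.691) = [[cos(θ/2), −sin(θ/2)], [sin(θ/2), cos(θ/2)]]; θ = 1.691, cos(θ/2) ≈ 0.663357, sin(θ/2) ≈ 0.748303.
With a = amp(|0⟩) = -0.4107 and b = amp(|1⟩) = 0.9118:
new amp(|0⟩) = (0.663357)·a + (-0.748303)·b = -0.9547
new amp(|1⟩) = (0.748303)·a + (0.663357)·b = 0.2975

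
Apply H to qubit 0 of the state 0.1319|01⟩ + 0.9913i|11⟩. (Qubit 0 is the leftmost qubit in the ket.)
(0.09327 + 0.701i)|01⟩ + (0.09327 - 0.701i)|11⟩

H on qubit 0 mixes each pair of kets that differ only in qubit 0: amplitudes (a, b) of (|…0…⟩, |…1…⟩) become ((a + b)/√2, (a − b)/√2). Kets absent from the input have amplitude 0.
(|01⟩, |11⟩): (a, b) = (0.1319, 0.9913i) → ((0.09327 + 0.701i), (0.09327 - 0.701i))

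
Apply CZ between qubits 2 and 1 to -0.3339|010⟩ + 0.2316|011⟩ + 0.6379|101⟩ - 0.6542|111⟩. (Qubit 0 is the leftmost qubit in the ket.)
-0.3339|010⟩ - 0.2316|011⟩ + 0.6379|101⟩ + 0.6542|111⟩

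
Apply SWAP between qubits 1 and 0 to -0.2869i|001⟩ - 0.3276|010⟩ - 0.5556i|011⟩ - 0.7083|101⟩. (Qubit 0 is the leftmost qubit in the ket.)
-0.2869i|001⟩ - 0.7083|011⟩ - 0.3276|100⟩ - 0.5556i|101⟩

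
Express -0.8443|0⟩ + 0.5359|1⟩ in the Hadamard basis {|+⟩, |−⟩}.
-0.2181|+⟩ - 0.9759|−⟩

With |ψ⟩ = α|0⟩ + β|1⟩, the Hadamard-basis coefficients are ⟨+|ψ⟩ = (α + β)/√2 and ⟨−|ψ⟩ = (α − β)/√2.
Here α = -0.8443, β = 0.5359: (α + β)/√2 = -0.2181, (α − β)/√2 = -0.9759.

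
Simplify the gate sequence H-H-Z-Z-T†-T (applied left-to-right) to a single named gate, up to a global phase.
I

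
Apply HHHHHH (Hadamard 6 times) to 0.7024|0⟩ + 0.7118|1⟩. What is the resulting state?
0.7024|0⟩ + 0.7118|1⟩

H² = I, so an even number of Hadamards cancels: H^6 = I and the state is unchanged.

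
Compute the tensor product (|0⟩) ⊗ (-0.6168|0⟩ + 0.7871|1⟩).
-0.6168|00⟩ + 0.7871|01⟩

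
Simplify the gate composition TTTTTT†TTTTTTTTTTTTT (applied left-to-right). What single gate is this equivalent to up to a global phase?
T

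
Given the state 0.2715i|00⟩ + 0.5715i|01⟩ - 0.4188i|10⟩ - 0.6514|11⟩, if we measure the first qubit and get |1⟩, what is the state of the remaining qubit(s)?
-0.5408i|0⟩ - 0.8412|1⟩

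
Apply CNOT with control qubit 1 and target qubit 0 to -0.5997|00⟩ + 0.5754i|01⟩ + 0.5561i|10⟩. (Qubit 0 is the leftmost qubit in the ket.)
-0.5997|00⟩ + 0.5561i|10⟩ + 0.5754i|11⟩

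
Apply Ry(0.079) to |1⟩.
-0.03949|0⟩ + 0.9992|1⟩

Ry(0.079) = [[cos(θ/2), −sin(θ/2)], [sin(θ/2), cos(θ/2)]]; θ = 0.079, cos(θ/2) ≈ 0.99922, sin(θ/2) ≈ 0.0394897.
With a = amp(|0⟩) = 0 and b = amp(|1⟩) = 1:
new amp(|0⟩) = (0.99922)·a + (-0.0394897)·b = -0.03949
new amp(|1⟩) = (0.0394897)·a + (0.99922)·b = 0.9992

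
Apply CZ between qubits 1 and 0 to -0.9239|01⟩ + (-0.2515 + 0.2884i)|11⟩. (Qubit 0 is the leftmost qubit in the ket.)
-0.9239|01⟩ + (0.2515 - 0.2884i)|11⟩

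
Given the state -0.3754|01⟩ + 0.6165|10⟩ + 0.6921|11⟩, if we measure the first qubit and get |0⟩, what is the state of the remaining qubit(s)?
-|1⟩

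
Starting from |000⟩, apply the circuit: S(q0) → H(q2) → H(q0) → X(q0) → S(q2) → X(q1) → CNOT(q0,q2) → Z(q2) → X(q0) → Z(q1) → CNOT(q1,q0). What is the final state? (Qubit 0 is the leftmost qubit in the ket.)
-1/2|010⟩ + (1/2)i|011⟩ - (1/2)i|110⟩ + 1/2|111⟩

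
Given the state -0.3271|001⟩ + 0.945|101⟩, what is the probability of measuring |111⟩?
0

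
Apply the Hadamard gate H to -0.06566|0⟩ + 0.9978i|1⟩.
(-0.04643 + 0.7056i)|0⟩ + (-0.04643 - 0.7056i)|1⟩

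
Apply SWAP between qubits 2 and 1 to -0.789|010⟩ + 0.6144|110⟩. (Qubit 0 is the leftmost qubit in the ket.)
-0.789|001⟩ + 0.6144|101⟩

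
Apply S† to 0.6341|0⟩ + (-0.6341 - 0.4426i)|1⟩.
0.6341|0⟩ + (-0.4426 + 0.6341i)|1⟩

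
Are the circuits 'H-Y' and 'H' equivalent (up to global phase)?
No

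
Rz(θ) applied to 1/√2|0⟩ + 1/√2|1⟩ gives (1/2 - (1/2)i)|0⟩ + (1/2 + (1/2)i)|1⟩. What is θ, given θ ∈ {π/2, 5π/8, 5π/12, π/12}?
π/2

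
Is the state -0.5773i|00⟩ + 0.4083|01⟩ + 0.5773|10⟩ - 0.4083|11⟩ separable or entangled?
Entangled

Writing the state as a|00⟩ + b|01⟩ + c|10⟩ + d|11⟩, it is a product state iff ad − bc = 0.
Here (a, b, c, d) = (-0.5773i, 0.4083, 0.5773, -0.4083): ad − bc = (-0.5773i)(-0.4083) − (0.4083)(0.5773) = (-0.2357 + 0.2357i) ≠ 0, so the state is entangled.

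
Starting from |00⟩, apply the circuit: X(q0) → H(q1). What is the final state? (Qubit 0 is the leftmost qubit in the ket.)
1/√2|10⟩ + 1/√2|11⟩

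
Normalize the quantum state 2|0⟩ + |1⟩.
0.8944|0⟩ + 1/√5|1⟩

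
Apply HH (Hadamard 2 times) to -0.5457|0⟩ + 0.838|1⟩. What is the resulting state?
-0.5457|0⟩ + 0.838|1⟩

H² = I, so an even number of Hadamards cancels: H^2 = I and the state is unchanged.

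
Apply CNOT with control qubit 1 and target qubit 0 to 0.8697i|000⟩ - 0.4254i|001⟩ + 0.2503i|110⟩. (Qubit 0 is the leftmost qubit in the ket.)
0.8697i|000⟩ - 0.4254i|001⟩ + 0.2503i|010⟩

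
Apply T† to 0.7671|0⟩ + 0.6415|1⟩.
0.7671|0⟩ + (0.4536 - 0.4536i)|1⟩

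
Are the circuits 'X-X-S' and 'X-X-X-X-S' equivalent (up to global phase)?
Yes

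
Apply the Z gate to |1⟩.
-|1⟩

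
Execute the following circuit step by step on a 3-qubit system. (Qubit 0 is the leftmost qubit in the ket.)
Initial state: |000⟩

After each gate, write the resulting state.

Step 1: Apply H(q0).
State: 1/√2|000⟩ + 1/√2|100⟩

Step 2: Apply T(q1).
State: 1/√2|000⟩ + 1/√2|100⟩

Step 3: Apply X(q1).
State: 1/√2|010⟩ + 1/√2|110⟩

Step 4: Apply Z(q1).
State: -1/√2|010⟩ - 1/√2|110⟩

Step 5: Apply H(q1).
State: -1/2|000⟩ + 1/2|010⟩ - 1/2|100⟩ + 1/2|110⟩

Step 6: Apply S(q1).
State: -1/2|000⟩ + (1/2)i|010⟩ - 1/2|100⟩ + (1/2)i|110⟩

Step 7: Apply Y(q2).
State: -(1/2)i|001⟩ - 1/2|011⟩ - (1/2)i|101⟩ - 1/2|111⟩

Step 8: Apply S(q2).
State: 1/2|001⟩ - (1/2)i|011⟩ + 1/2|101⟩ - (1/2)i|111⟩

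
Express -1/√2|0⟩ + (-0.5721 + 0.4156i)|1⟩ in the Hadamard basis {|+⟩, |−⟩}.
(-0.9045 + 0.2939i)|+⟩ + (-0.09546 - 0.2939i)|−⟩

With |ψ⟩ = α|0⟩ + β|1⟩, the Hadamard-basis coefficients are ⟨+|ψ⟩ = (α + β)/√2 and ⟨−|ψ⟩ = (α − β)/√2.
Here α = -1/√2, β = (-0.5721 + 0.4156i): (α + β)/√2 = (-0.9045 + 0.2939i), (α − β)/√2 = (-0.09546 - 0.2939i).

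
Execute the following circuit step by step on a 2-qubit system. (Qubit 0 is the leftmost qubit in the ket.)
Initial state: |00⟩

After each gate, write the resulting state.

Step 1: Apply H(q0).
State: 1/√2|00⟩ + 1/√2|10⟩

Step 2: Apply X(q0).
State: 1/√2|00⟩ + 1/√2|10⟩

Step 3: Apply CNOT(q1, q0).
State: 1/√2|00⟩ + 1/√2|10⟩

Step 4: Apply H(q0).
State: |00⟩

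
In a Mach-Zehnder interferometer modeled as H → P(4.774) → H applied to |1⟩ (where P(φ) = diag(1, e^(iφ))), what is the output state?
(0.4692 + 0.4991i)|0⟩ + (0.5308 - 0.4991i)|1⟩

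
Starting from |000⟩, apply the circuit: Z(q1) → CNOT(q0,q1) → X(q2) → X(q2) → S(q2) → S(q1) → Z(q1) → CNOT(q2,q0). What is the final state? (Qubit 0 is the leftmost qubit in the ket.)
|000⟩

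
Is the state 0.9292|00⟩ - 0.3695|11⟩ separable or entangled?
Entangled

Writing the state as a|00⟩ + b|01⟩ + c|10⟩ + d|11⟩, it is a product state iff ad − bc = 0.
Here (a, b, c, d) = (0.9292, 0, 0, -0.3695): ad − bc = (0.9292)(-0.3695) − (0)(0) = -0.3433 ≠ 0, so the state is entangled.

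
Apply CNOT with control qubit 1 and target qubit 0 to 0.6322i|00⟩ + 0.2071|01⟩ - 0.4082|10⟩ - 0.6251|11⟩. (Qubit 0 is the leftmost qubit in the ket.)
0.6322i|00⟩ - 0.6251|01⟩ - 0.4082|10⟩ + 0.2071|11⟩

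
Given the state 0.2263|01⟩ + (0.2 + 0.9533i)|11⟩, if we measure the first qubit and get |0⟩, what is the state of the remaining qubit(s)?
|1⟩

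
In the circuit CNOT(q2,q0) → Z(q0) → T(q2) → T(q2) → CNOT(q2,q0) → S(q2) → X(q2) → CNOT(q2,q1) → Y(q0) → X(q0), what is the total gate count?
10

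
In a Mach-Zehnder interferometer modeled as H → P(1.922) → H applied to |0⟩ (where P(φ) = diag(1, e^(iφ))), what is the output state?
(0.328 + 0.4695i)|0⟩ + (0.672 - 0.4695i)|1⟩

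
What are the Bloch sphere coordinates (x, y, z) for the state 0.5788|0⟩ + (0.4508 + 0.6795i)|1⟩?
(0.5218, 0.7866, -0.3299)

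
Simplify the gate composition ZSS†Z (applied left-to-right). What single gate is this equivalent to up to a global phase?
I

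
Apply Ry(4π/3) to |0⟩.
-1/2|0⟩ + 0.866|1⟩

Ry(4π/3) = [[cos(θ/2), −sin(θ/2)], [sin(θ/2), cos(θ/2)]]; θ = 4π/3, cos(θ/2) ≈ -0.5, sin(θ/2) ≈ 0.866025.
With a = amp(|0⟩) = 1 and b = amp(|1⟩) = 0:
new amp(|0⟩) = (-0.5)·a + (-0.866025)·b = -1/2
new amp(|1⟩) = (0.866025)·a + (-0.5)·b = 0.866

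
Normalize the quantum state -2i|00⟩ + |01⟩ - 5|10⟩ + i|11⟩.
-0.3592i|00⟩ + 0.1796|01⟩ - 0.898|10⟩ + 0.1796i|11⟩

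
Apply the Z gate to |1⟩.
-|1⟩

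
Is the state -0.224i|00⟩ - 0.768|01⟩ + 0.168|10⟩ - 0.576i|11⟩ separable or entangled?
Separable

Writing the state as a|00⟩ + b|01⟩ + c|10⟩ + d|11⟩, it is a product state iff ad − bc = 0.
Here (a, b, c, d) = (-0.224i, -0.768, 0.168, -0.576i): ad − bc = (-0.224i)(-0.576i) − (-0.768)(0.168) = 0, so the state is separable.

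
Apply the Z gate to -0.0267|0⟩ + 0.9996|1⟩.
-0.0267|0⟩ - 0.9996|1⟩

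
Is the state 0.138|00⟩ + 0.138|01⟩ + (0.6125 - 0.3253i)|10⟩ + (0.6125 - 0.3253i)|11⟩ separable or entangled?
Separable

Writing the state as a|00⟩ + b|01⟩ + c|10⟩ + d|11⟩, it is a product state iff ad − bc = 0.
Here (a, b, c, d) = (0.138, 0.138, (0.6125 - 0.3253i), (0.6125 - 0.3253i)): ad − bc = (0.138)(0.6125 - 0.3253i) − (0.138)(0.6125 - 0.3253i) = 0, so the state is separable.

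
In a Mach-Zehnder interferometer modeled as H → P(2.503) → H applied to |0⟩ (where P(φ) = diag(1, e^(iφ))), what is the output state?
(0.09853 + 0.298i)|0⟩ + (0.9015 - 0.298i)|1⟩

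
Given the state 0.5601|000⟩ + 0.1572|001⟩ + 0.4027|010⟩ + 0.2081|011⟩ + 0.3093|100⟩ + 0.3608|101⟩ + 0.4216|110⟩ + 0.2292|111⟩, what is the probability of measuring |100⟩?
0.09567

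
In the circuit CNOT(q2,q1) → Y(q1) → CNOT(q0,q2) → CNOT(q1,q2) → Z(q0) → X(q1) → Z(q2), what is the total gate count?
7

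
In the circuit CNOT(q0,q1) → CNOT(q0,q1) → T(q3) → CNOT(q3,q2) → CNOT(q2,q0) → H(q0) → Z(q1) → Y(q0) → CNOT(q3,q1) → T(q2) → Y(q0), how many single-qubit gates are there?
6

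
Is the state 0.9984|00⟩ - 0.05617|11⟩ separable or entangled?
Entangled

Writing the state as a|00⟩ + b|01⟩ + c|10⟩ + d|11⟩, it is a product state iff ad − bc = 0.
Here (a, b, c, d) = (0.9984, 0, 0, -0.05617): ad − bc = (0.9984)(-0.05617) − (0)(0) = -0.05608 ≠ 0, so the state is entangled.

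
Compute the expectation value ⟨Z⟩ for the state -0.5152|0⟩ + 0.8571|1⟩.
-0.4692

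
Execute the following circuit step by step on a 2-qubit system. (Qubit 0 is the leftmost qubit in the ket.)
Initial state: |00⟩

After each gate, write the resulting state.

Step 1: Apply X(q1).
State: |01⟩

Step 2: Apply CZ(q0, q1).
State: |01⟩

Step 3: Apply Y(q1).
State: -i|00⟩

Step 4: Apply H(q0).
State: -(1/√2)i|00⟩ - (1/√2)i|10⟩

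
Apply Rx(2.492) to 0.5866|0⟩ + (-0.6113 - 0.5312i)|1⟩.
(-0.3162 + 0.5793i)|0⟩ + (-0.1951 - 0.7254i)|1⟩

Rx(2.492) = [[cos(θ/2), −i·sin(θ/2)], [−i·sin(θ/2), cos(θ/2)]]; θ = 2.492, cos(θ/2) ≈ 0.319116, sin(θ/2) ≈ 0.947716.
With a = amp(|0⟩) = 0.5866 and b = amp(|1⟩) = (-0.6113 - 0.5312i):
new amp(|0⟩) = (0.319116)·a + (-0.947716i)·b = (-0.3162 + 0.5793i)
new amp(|1⟩) = (-0.947716i)·a + (0.319116)·b = (-0.1951 - 0.7254i)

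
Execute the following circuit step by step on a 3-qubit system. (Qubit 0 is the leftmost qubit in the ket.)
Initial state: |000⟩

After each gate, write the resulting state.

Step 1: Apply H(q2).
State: 1/√2|000⟩ + 1/√2|001⟩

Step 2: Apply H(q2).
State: |000⟩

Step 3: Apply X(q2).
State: |001⟩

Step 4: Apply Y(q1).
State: i|011⟩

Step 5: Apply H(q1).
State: (1/√2)i|001⟩ - (1/√2)i|011⟩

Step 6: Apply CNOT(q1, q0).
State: (1/√2)i|001⟩ - (1/√2)i|111⟩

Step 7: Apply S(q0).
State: (1/√2)i|001⟩ + 1/√2|111⟩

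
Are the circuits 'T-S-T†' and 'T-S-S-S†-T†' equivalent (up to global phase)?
Yes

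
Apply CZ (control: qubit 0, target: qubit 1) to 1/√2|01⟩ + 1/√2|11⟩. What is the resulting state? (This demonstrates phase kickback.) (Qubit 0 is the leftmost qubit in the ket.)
1/√2|01⟩ - 1/√2|11⟩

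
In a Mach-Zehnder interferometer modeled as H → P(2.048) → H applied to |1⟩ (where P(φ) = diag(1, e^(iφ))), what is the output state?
(0.7296 - 0.4441i)|0⟩ + (0.2704 + 0.4441i)|1⟩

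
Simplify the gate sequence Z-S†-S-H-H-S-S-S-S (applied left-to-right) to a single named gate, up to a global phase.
Z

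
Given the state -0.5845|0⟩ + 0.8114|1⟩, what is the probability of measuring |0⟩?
0.3416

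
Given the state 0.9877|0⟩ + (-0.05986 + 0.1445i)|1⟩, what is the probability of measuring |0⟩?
0.9756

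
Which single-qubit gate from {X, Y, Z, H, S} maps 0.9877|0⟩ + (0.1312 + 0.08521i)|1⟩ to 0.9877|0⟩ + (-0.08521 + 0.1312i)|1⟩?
S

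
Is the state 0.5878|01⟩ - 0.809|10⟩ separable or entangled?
Entangled

Writing the state as a|00⟩ + b|01⟩ + c|10⟩ + d|11⟩, it is a product state iff ad − bc = 0.
Here (a, b, c, d) = (0, 0.5878, -0.809, 0): ad − bc = (0)(0) − (0.5878)(-0.809) = 0.4755 ≠ 0, so the state is entangled.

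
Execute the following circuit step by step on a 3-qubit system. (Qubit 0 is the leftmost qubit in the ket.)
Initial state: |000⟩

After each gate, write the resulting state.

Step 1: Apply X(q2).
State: |001⟩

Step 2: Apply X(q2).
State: |000⟩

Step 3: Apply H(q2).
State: 1/√2|000⟩ + 1/√2|001⟩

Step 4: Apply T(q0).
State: 1/√2|000⟩ + 1/√2|001⟩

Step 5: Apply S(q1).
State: 1/√2|000⟩ + 1/√2|001⟩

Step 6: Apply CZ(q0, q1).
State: 1/√2|000⟩ + 1/√2|001⟩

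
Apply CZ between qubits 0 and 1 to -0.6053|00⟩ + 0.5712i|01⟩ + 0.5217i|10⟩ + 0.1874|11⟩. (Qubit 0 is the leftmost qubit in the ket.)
-0.6053|00⟩ + 0.5712i|01⟩ + 0.5217i|10⟩ - 0.1874|11⟩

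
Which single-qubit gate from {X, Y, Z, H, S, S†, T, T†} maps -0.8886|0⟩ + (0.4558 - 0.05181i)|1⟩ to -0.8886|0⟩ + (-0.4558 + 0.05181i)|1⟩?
Z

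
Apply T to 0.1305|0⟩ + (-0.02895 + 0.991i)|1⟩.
0.1305|0⟩ + (-0.7212 + 0.6803i)|1⟩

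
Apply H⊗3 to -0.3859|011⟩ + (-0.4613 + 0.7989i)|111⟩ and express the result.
(-0.2995 + 0.2825i)|000⟩ + (0.2995 - 0.2825i)|001⟩ + (0.2995 - 0.2825i)|010⟩ + (-0.2995 + 0.2825i)|011⟩ + (0.02666 - 0.2825i)|100⟩ + (-0.02666 + 0.2825i)|101⟩ + (-0.02666 + 0.2825i)|110⟩ + (0.02666 - 0.2825i)|111⟩

H⊗3 gives amp(|y⟩) = (1/2√2) Σ_x (−1)^(x·y) amp(|x⟩), where x·y is the number of positions in which both x and y have a 1.
|000⟩: (-0.3859 + (-0.4613 + 0.7989i))/(2√2) = (-0.2995 + 0.2825i)
|001⟩: (0.3859 - (-0.4613 + 0.7989i))/(2√2) = (0.2995 - 0.2825i)
|010⟩: (0.3859 - (-0.4613 + 0.7989i))/(2√2) = (0.2995 - 0.2825i)
|011⟩: (-0.3859 + (-0.4613 + 0.7989i))/(2√2) = (-0.2995 + 0.2825i)
|100⟩: (-0.3859 - (-0.4613 + 0.7989i))/(2√2) = (0.02666 - 0.2825i)
|101⟩: (0.3859 + (-0.4613 + 0.7989i))/(2√2) = (-0.02666 + 0.2825i)
|110⟩: (0.3859 + (-0.4613 + 0.7989i))/(2√2) = (-0.02666 + 0.2825i)
|111⟩: (-0.3859 - (-0.4613 + 0.7989i))/(2√2) = (0.02666 - 0.2825i)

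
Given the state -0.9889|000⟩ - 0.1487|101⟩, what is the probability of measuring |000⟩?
0.9779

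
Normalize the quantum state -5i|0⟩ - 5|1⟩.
-(1/√2)i|0⟩ - 1/√2|1⟩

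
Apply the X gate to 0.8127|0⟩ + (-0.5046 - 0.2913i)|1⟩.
(-0.5046 - 0.2913i)|0⟩ + 0.8127|1⟩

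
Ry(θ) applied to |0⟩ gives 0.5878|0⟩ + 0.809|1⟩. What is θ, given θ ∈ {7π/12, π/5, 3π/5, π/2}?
3π/5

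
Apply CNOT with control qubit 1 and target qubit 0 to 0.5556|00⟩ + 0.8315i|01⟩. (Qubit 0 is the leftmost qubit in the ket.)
0.5556|00⟩ + 0.8315i|11⟩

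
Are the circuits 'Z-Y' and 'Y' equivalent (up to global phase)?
No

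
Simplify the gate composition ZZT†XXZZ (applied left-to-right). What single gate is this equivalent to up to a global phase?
T†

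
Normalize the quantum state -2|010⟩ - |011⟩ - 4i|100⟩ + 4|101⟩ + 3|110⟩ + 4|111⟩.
-0.254|010⟩ - 0.127|011⟩ - 0.508i|100⟩ + 0.508|101⟩ + 0.381|110⟩ + 0.508|111⟩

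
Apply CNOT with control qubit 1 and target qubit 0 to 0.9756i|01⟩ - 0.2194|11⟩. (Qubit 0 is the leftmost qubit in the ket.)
-0.2194|01⟩ + 0.9756i|11⟩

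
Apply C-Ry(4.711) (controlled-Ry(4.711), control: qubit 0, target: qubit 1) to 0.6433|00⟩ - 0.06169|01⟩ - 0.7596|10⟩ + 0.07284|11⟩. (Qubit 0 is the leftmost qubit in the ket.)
0.6433|00⟩ - 0.06169|01⟩ + 0.4852|10⟩ - 0.589|11⟩

C-Ry(4.711) leaves the control-|0⟩ kets |00⟩, |01⟩ unchanged and applies Ry(4.711) to qubit 1 on the control-|1⟩ pair (|10⟩, |11⟩).
Ry(4.711) = [[cos(θ/2), −sin(θ/2)], [sin(θ/2), cos(θ/2)]]; θ = 4.711, cos(θ/2) ≈ -0.706616, sin(θ/2) ≈ 0.707598.
With a = amp(|10⟩) = -0.7596 and b = amp(|11⟩) = 0.07284:
new amp(|10⟩) = (-0.706616)·a + (-0.707598)·b = 0.4852
new amp(|11⟩) = (0.707598)·a + (-0.706616)·b = -0.589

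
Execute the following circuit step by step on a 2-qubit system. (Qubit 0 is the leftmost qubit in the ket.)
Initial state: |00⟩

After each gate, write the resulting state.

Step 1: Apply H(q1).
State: 1/√2|00⟩ + 1/√2|01⟩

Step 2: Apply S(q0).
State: 1/√2|00⟩ + 1/√2|01⟩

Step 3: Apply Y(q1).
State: -(1/√2)i|00⟩ + (1/√2)i|01⟩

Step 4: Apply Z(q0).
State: -(1/√2)i|00⟩ + (1/√2)i|01⟩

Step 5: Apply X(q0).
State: -(1/√2)i|10⟩ + (1/√2)i|11⟩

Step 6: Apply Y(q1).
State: 1/√2|10⟩ + 1/√2|11⟩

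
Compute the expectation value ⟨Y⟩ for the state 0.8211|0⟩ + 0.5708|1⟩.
0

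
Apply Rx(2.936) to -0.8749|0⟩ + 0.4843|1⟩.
(-0.08978 - 0.4817i)|0⟩ + (0.0497 + 0.8703i)|1⟩

Rx(2.936) = [[cos(θ/2), −i·sin(θ/2)], [−i·sin(θ/2), cos(θ/2)]]; θ = 2.936, cos(θ/2) ≈ 0.102615, sin(θ/2) ≈ 0.994721.
With a = amp(|0⟩) = -0.8749 and b = amp(|1⟩) = 0.4843:
new amp(|0⟩) = (0.102615)·a + (-0.994721i)·b = (-0.08978 - 0.4817i)
new amp(|1⟩) = (-0.994721i)·a + (0.102615)·b = (0.0497 + 0.8703i)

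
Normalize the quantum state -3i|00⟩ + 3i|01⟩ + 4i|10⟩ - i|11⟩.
-0.5071i|00⟩ + 0.5071i|01⟩ + 0.6761i|10⟩ - 0.169i|11⟩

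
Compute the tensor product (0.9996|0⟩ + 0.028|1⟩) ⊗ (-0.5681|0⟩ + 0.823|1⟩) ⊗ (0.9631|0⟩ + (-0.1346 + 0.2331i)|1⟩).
-0.5469|000⟩ + (0.07644 - 0.1324i)|001⟩ + 0.7923|010⟩ + (-0.1107 + 0.1918i)|011⟩ - 0.01532|100⟩ + (0.002141 - 0.003708i)|101⟩ + 0.02219|110⟩ + (-0.003102 + 0.005372i)|111⟩

amp(|b₁b₂…⟩) = product of the factor amplitudes for bits b₁, b₂, …; only kets whose every factor amplitude is nonzero survive.
|000⟩: (0.9996)(-0.5681)(0.9631) = -0.5469
|001⟩: (0.9996)(-0.5681)(-0.1346 + 0.2331i) = (0.07644 - 0.1324i)
|010⟩: (0.9996)(0.823)(0.9631) = 0.7923
|011⟩: (0.9996)(0.823)(-0.1346 + 0.2331i) = (-0.1107 + 0.1918i)
|100⟩: (0.028)(-0.5681)(0.9631) = -0.01532
|101⟩: (0.028)(-0.5681)(-0.1346 + 0.2331i) = (0.002141 - 0.003708i)
|110⟩: (0.028)(0.823)(0.9631) = 0.02219
|111⟩: (0.028)(0.823)(-0.1346 + 0.2331i) = (-0.003102 + 0.005372i)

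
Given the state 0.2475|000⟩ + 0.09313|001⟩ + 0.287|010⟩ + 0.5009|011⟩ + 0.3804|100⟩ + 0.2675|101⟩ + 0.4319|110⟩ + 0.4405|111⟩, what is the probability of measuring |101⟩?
0.07156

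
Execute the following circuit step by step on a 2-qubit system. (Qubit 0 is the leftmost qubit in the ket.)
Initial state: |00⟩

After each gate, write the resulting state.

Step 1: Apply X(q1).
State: |01⟩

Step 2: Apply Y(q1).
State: -i|00⟩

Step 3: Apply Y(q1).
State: |01⟩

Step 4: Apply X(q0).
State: |11⟩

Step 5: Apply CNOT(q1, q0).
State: |01⟩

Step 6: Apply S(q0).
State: |01⟩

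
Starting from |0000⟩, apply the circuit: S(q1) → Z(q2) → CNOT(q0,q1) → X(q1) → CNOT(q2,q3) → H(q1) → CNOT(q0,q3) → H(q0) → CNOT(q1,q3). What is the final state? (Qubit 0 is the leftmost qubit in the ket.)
1/2|0000⟩ - 1/2|0101⟩ + 1/2|1000⟩ - 1/2|1101⟩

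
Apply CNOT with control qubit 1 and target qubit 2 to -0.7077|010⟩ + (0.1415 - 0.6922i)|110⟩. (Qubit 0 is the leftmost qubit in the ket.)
-0.7077|011⟩ + (0.1415 - 0.6922i)|111⟩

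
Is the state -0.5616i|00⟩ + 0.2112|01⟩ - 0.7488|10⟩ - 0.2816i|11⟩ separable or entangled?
Separable

Writing the state as a|00⟩ + b|01⟩ + c|10⟩ + d|11⟩, it is a product state iff ad − bc = 0.
Here (a, b, c, d) = (-0.5616i, 0.2112, -0.7488, -0.2816i): ad − bc = (-0.5616i)(-0.2816i) − (0.2112)(-0.7488) = 0, so the state is separable.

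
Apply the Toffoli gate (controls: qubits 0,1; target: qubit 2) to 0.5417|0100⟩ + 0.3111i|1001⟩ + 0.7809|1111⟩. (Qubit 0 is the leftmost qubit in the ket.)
0.5417|0100⟩ + 0.3111i|1001⟩ + 0.7809|1101⟩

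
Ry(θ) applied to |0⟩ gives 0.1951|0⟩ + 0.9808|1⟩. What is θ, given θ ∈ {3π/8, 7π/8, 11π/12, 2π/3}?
7π/8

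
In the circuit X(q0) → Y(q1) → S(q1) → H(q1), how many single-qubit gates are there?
4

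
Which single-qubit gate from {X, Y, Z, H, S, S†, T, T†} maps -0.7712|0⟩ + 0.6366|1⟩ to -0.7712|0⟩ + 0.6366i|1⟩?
S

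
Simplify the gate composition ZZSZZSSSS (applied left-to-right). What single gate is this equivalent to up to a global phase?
S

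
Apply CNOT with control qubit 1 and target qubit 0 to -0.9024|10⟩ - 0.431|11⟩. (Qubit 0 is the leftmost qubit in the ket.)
-0.431|01⟩ - 0.9024|10⟩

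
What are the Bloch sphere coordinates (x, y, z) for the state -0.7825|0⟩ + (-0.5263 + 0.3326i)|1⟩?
(0.8237, -0.5205, 0.2247)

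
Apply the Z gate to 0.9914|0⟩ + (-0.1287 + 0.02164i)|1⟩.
0.9914|0⟩ + (0.1287 - 0.02164i)|1⟩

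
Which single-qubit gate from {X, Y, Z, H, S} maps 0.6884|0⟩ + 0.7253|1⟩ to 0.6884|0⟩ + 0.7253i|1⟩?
S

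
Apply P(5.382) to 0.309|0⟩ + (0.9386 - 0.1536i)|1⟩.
0.309|0⟩ + (0.4621 - 0.8313i)|1⟩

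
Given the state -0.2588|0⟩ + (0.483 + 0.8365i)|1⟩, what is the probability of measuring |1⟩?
0.933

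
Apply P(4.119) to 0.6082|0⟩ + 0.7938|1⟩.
0.6082|0⟩ + (-0.4439 - 0.6581i)|1⟩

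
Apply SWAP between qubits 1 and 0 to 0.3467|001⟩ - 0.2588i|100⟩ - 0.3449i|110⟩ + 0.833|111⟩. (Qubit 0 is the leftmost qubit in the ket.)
0.3467|001⟩ - 0.2588i|010⟩ - 0.3449i|110⟩ + 0.833|111⟩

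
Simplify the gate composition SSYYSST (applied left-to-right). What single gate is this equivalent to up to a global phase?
T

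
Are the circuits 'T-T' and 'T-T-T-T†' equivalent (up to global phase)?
Yes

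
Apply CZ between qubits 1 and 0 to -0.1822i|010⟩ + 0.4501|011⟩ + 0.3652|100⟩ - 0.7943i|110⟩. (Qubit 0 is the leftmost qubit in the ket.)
-0.1822i|010⟩ + 0.4501|011⟩ + 0.3652|100⟩ + 0.7943i|110⟩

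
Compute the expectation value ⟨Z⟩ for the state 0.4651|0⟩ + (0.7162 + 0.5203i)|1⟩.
-0.5673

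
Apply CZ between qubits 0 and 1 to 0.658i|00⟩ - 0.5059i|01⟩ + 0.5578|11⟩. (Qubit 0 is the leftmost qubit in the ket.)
0.658i|00⟩ - 0.5059i|01⟩ - 0.5578|11⟩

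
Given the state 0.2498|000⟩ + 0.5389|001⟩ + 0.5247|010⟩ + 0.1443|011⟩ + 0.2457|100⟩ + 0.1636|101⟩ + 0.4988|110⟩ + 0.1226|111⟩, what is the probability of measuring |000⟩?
0.0624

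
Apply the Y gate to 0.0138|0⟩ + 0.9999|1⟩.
-0.9999i|0⟩ + 0.0138i|1⟩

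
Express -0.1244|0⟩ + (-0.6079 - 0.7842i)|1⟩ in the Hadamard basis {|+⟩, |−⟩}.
(-0.5178 - 0.5545i)|+⟩ + (0.3419 + 0.5545i)|−⟩

With |ψ⟩ = α|0⟩ + β|1⟩, the Hadamard-basis coefficients are ⟨+|ψ⟩ = (α + β)/√2 and ⟨−|ψ⟩ = (α − β)/√2.
Here α = -0.1244, β = (-0.6079 - 0.7842i): (α + β)/√2 = (-0.5178 - 0.5545i), (α − β)/√2 = (0.3419 + 0.5545i).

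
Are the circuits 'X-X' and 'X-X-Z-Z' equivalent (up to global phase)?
Yes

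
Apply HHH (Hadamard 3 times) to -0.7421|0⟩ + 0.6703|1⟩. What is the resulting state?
-0.05077|0⟩ - 0.9987|1⟩

H² = I, so H^3 = H: a single Hadamard. With (a, b) = (-0.7421, 0.6703), H gives ((a + b)/√2, (a − b)/√2) = (-0.05077, -0.9987).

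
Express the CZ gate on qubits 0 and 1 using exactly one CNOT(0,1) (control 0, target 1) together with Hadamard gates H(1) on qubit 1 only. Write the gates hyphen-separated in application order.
H(1)-CNOT(0,1)-H(1)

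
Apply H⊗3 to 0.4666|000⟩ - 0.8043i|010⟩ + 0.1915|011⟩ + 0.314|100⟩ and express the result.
(0.3437 - 0.2844i)|000⟩ + (0.2083 - 0.2844i)|001⟩ + (0.2083 + 0.2844i)|010⟩ + (0.3437 + 0.2844i)|011⟩ + (0.1217 - 0.2844i)|100⟩ + (-0.01375 - 0.2844i)|101⟩ + (-0.01375 + 0.2844i)|110⟩ + (0.1217 + 0.2844i)|111⟩

H⊗3 gives amp(|y⟩) = (1/2√2) Σ_x (−1)^(x·y) amp(|x⟩), where x·y is the number of positions in which both x and y have a 1.
|000⟩: (0.4666 - 0.8043i + 0.1915 + 0.314)/(2√2) = (0.3437 - 0.2844i)
|001⟩: (0.4666 - 0.8043i - 0.1915 + 0.314)/(2√2) = (0.2083 - 0.2844i)
|010⟩: (0.4666 + 0.8043i - 0.1915 + 0.314)/(2√2) = (0.2083 + 0.2844i)
|011⟩: (0.4666 + 0.8043i + 0.1915 + 0.314)/(2√2) = (0.3437 + 0.2844i)
|100⟩: (0.4666 - 0.8043i + 0.1915 - 0.314)/(2√2) = (0.1217 - 0.2844i)
|101⟩: (0.4666 - 0.8043i - 0.1915 - 0.314)/(2√2) = (-0.01375 - 0.2844i)
|110⟩: (0.4666 + 0.8043i - 0.1915 - 0.314)/(2√2) = (-0.01375 + 0.2844i)
|111⟩: (0.4666 + 0.8043i + 0.1915 - 0.314)/(2√2) = (0.1217 + 0.2844i)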